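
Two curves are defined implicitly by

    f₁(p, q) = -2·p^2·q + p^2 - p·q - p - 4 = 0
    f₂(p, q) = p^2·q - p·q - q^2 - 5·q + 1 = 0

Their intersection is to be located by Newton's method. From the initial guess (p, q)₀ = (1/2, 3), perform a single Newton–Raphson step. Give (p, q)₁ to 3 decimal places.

At (1/2, 3): F = (-7.250, -23.750).
Jacobian J = [[-4·p·q + 2·p - q - 1, -2·p^2 - p], [2·p·q - q, p^2 - p - 2·q - 5]].
At the point, J = [[-9.000, -1.000], [0.000, -11.250]] (det J = 101.250).
Solving J·Δ = −F gives Δ = (-0.571, -2.111).
Then the next iterate is (p, q)₁ = (-0.071, 0.889).

(-0.071, 0.889)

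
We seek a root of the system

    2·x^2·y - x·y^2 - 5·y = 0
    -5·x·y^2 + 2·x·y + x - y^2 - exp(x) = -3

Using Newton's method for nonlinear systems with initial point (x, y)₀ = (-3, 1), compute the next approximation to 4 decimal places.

At (-3, 1): F = (16.0000, 7.950213).
Jacobian J = [[4·x·y - y^2, 2·x^2 - 2·x·y - 5], [-5·y^2 + 2·y - exp(x) + 1, -10·x·y + 2·x - 2·y]].
At the point, J = [[-13.0000, 19.0000], [-2.049787, 22.0000]] (det J = -247.054046).
Solving J·Δ = −F gives Δ = (0.8134, -0.2856).
Then the next iterate is (x, y)₁ = (-2.1866, 0.7144).

(-2.1866, 0.7144)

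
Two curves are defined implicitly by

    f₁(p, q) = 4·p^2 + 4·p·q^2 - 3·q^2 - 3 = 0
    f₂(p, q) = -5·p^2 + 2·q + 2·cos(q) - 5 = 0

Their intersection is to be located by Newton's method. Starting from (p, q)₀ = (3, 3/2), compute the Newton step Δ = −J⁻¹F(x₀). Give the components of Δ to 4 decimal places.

At (3, 3/2): F = (53.2500, -46.858526).
Jacobian J = [[8·p + 4·q^2, 8·p·q - 6·q], [-10·p, -2·sin(q) + 2]].
At the point, J = [[33.0000, 27.0000], [-30.0000, 0.005010]] (det J = 810.165331).
Solving J·Δ = −F gives Δ = (-1.5620, -0.0632).

(-1.5620, -0.0632)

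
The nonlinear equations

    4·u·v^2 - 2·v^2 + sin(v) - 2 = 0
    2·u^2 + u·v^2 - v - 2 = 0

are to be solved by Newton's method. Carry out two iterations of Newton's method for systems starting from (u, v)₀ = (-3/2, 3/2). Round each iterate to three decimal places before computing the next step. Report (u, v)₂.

(-1.010, 0.309)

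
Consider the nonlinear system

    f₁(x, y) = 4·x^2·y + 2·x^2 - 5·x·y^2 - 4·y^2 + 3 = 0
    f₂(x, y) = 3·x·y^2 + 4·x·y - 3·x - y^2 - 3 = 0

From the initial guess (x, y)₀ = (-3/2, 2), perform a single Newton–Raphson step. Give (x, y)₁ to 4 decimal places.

At (-3/2, 2): F = (39.5000, -32.5000).
Jacobian J = [[8·x·y + 4·x - 5·y^2, 4·x^2 - 10·x·y - 8·y], [3·y^2 + 4·y - 3, 6·x·y + 4·x - 2·y]].
At the point, J = [[-50.0000, 23.0000], [17.0000, -28.0000]] (det J = 1009.0000).
Solving J·Δ = −F gives Δ = (0.3553, -0.9450).
Then the next iterate is (x, y)₁ = (-1.1447, 1.0550).

(-1.1447, 1.0550)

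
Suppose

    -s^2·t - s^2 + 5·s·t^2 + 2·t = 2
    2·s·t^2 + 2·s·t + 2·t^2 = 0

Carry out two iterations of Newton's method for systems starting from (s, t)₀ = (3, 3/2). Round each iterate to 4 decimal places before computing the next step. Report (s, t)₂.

(0.2718, 0.7544)

At (3, 3/2): F = (12.2500, 27.0000).
Jacobian J = [[-2·s·t - 2·s + 5·t^2, -s^2 + 10·s·t + 2], [2·t^2 + 2·t, 4·s·t + 2·s + 4·t]].
At the point, J = [[-3.7500, 38.0000], [7.5000, 30.0000]] (det J = -397.5000).
Solving J·Δ = −F gives Δ = (-1.6566, -0.4858).
Then the next iterate is (s, t)₁ = (1.3434, 1.0142).
Round to (1.3434, 1.0142) and repeat: F = (3.302443, 7.545803), J = [[-0.268744, 13.820039], [4.085603, 12.193505]].
Δ = (-1.0716, -0.2598), so (s, t)₂ = (0.2718, 0.7544).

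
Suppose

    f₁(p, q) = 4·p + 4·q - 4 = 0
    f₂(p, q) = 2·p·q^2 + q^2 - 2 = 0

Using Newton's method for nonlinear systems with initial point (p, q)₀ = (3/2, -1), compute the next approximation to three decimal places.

At (3/2, -1): F = (-2.000, 2.000).
Jacobian J = [[4, 4], [2·q^2, 4·p·q + 2·q]].
At the point, J = [[4.000, 4.000], [2.000, -8.000]] (det J = -40.000).
Solving J·Δ = −F gives Δ = (0.200, 0.300).
Then the next iterate is (p, q)₁ = (1.700, -0.700).

(1.700, -0.700)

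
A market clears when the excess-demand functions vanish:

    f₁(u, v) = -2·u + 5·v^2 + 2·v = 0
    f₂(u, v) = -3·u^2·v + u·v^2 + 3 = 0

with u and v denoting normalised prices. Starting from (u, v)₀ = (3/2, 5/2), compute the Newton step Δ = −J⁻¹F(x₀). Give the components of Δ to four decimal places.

At (3/2, 5/2): F = (33.2500, -4.5000).
Jacobian J = [[-2, 10·v + 2], [-6·u·v + v^2, -3·u^2 + 2·u·v]].
At the point, J = [[-2.0000, 27.0000], [-16.2500, 0.7500]] (det J = 437.2500).
Solving J·Δ = −F gives Δ = (-0.3349, -1.2563).

(-0.3349, -1.2563)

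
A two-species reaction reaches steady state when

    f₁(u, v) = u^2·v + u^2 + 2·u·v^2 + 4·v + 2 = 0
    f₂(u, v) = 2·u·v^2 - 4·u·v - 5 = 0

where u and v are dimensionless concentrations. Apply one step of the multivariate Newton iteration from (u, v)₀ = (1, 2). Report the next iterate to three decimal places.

At (1, 2): F = (21.000, -5.000).
Jacobian J = [[2·u·v + 2·u + 2·v^2, u^2 + 4·u·v + 4], [2·v^2 - 4·v, 4·u·v - 4·u]].
At the point, J = [[14.000, 13.000], [0.000, 4.000]] (det J = 56.000).
Solving J·Δ = −F gives Δ = (-2.661, 1.250).
Then the next iterate is (u, v)₁ = (-1.661, 3.250).

(-1.661, 3.250)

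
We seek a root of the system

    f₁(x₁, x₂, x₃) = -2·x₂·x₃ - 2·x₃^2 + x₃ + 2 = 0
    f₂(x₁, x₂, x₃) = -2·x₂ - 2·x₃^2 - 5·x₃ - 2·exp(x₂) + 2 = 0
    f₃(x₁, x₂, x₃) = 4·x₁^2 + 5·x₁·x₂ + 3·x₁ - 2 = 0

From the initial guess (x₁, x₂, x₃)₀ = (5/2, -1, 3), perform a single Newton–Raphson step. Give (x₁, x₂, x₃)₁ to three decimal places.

(0.166, 0.921, 0.942)

At (5/2, -1, 3): F = (-7.000, -29.73576, 18.000).
Jacobian J = [[0, -2·x₃, -2·x₂ - 4·x₃ + 1], [0, -2·exp(x₂) - 2, -4·x₃ - 5], [8·x₁ + 5·x₂ + 3, 5·x₁, 0]].
At the point, J = [[0.000, -6.000, -9.000], [0.000, -2.73576, -17.000], [18.000, 12.500, 0.000]] (det J = 1392.80706).
Solving J·Δ = −F gives Δ = (-2.334, 1.921, -2.058).
Then the next iterate is (x₁, x₂, x₃)₁ = (0.166, 0.921, 0.942).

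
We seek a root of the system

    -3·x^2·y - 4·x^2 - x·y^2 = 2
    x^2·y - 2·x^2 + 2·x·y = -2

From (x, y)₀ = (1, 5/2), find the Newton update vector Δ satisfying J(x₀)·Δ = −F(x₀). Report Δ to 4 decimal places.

(0.0189, -2.5377)

At (1, 5/2): F = (-19.7500, 7.5000).
Jacobian J = [[-6·x·y - 8·x - y^2, -3·x^2 - 2·x·y], [2·x·y - 4·x + 2·y, x^2 + 2·x]].
At the point, J = [[-29.2500, -8.0000], [6.0000, 3.0000]] (det J = -39.7500).
Solving J·Δ = −F gives Δ = (0.0189, -2.5377).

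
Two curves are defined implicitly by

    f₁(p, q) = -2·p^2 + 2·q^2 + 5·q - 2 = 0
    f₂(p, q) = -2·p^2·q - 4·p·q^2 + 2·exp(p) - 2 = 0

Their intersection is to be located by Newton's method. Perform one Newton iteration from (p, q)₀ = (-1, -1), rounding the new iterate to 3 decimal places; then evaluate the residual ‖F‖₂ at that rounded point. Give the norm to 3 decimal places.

10.192

At (-1, -1): F = (-7.000, 4.73576).
Jacobian J = [[-4·p, 4·q + 5], [-4·p·q - 4·q^2 + 2·exp(p), -2·p^2 - 8·p·q]].
At the point, J = [[4.000, 1.000], [-7.26424, -10.000]] (det J = -32.73576).
Solving J·Δ = −F gives Δ = (1.994, -0.975).
Then the next iterate is (p, q)₁ = (0.994, -1.975).
Re-evaluating at (0.994, -1.975): F = (-6.04982, -8.20210), so ‖F‖₂ = 10.192.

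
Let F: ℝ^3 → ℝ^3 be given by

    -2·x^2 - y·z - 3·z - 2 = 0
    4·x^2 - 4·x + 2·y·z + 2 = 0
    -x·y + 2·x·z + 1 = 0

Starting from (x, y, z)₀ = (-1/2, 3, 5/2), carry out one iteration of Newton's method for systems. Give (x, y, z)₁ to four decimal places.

At (-1/2, 3, 5/2): F = (-17.5000, 20.0000, 0.0000).
Jacobian J = [[-4·x, -z, -y - 3], [8·x - 4, 2·z, 2·y], [-y + 2·z, -x, 2·x]].
At the point, J = [[2.0000, -2.5000, -6.0000], [-8.0000, 5.0000, 6.0000], [2.0000, 0.5000, -1.0000]] (det J = 58.0000).
Solving J·Δ = −F gives Δ = (-0.5172, -2.2414, -2.1552).
Then the next iterate is (x, y, z)₁ = (-1.0172, 0.7586, 0.3448).

(-1.0172, 0.7586, 0.3448)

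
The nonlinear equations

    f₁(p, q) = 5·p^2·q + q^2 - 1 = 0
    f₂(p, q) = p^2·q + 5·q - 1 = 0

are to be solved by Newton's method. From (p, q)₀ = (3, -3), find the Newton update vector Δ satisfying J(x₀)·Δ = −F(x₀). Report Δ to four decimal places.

(-0.1810, 2.8387)

At (3, -3): F = (-127.0000, -43.0000).
Jacobian J = [[10·p·q, 5·p^2 + 2·q], [2·p·q, p^2 + 5]].
At the point, J = [[-90.0000, 39.0000], [-18.0000, 14.0000]] (det J = -558.0000).
Solving J·Δ = −F gives Δ = (-0.1810, 2.8387).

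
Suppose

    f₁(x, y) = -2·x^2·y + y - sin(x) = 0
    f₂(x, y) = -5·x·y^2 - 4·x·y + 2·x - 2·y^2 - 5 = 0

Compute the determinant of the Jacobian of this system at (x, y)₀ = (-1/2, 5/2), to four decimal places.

38.1759

J = [[-4·x·y - cos(x), -2·x^2 + 1], [-5·y^2 - 4·y + 2, -10·x·y - 4·x - 4·y]].
At the point, J = [[4.122417, 0.5000], [-39.2500, 4.5000]].
det J = 38.1759.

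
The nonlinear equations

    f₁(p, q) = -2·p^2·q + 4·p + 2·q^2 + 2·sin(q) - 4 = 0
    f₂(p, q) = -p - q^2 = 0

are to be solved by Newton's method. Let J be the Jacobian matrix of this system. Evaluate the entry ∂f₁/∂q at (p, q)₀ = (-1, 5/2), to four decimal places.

6.3977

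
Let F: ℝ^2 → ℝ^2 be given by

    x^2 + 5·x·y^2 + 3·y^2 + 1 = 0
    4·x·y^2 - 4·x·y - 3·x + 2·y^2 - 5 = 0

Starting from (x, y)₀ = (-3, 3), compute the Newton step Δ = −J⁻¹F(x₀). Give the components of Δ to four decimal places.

(3.0667, 0.3000)

At (-3, 3): F = (-98.0000, -50.0000).
Jacobian J = [[2·x + 5·y^2, 10·x·y + 6·y], [4·y^2 - 4·y - 3, 8·x·y - 4·x + 4·y]].
At the point, J = [[39.0000, -72.0000], [21.0000, -48.0000]] (det J = -360.0000).
Solving J·Δ = −F gives Δ = (3.0667, 0.3000).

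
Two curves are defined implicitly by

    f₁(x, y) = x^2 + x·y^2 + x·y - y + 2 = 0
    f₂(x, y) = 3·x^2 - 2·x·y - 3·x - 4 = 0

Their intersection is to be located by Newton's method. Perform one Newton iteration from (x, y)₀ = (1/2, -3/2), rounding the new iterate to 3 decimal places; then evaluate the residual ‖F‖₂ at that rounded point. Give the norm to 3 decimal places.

At (1/2, -3/2): F = (4.125, -3.250).
Jacobian J = [[2·x + y^2 + y, 2·x·y + x - 1], [6·x - 2·y - 3, -2·x]].
At the point, J = [[1.750, -2.000], [3.000, -1.000]] (det J = 4.250).
Solving J·Δ = −F gives Δ = (2.500, 4.250).
Then the next iterate is (x, y)₁ = (3.000, 2.750).
Re-evaluating at (3.000, 2.750): F = (39.18750, -2.500), so ‖F‖₂ = 39.267.

39.267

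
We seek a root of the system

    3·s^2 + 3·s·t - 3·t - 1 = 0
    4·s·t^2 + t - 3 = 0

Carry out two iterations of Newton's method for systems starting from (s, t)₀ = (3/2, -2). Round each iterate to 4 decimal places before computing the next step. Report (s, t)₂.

(0.8765, -0.7652)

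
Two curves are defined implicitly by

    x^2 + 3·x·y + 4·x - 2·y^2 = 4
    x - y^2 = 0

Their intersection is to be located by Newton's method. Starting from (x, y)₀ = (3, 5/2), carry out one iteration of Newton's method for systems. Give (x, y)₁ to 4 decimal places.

At (3, 5/2): F = (27.0000, -3.2500).
Jacobian J = [[2·x + 3·y + 4, 3·x - 4·y], [1, -2·y]].
At the point, J = [[17.5000, -1.0000], [1.0000, -5.0000]] (det J = -86.5000).
Solving J·Δ = −F gives Δ = (-1.5983, -0.9697).
Then the next iterate is (x, y)₁ = (1.4017, 1.5303).

(1.4017, 1.5303)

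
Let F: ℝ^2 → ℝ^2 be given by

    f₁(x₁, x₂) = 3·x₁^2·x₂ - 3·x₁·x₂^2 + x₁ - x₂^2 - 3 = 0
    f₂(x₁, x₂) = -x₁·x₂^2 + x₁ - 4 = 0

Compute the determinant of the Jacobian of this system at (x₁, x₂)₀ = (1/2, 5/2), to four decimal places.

-36.0625

J = [[6·x₁·x₂ - 3·x₂^2 + 1, 3·x₁^2 - 6·x₁·x₂ - 2·x₂], [-x₂^2 + 1, -2·x₁·x₂]].
At the point, J = [[-10.2500, -11.7500], [-5.2500, -2.5000]].
det J = -36.0625.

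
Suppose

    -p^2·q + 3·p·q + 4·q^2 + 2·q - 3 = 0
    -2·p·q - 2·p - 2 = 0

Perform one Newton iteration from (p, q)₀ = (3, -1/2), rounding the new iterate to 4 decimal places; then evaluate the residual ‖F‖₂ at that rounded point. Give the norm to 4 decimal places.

At (3, -1/2): F = (-3.0000, -5.0000).
Jacobian J = [[-2·p·q + 3·q, -p^2 + 3·p + 8·q + 2], [-2·q - 2, -2·p]].
At the point, J = [[1.5000, -2.0000], [-1.0000, -6.0000]] (det J = -11.0000).
Solving J·Δ = −F gives Δ = (0.7273, -0.9545).
Then the next iterate is (p, q)₁ = (3.7273, -1.4545).
Re-evaluating at (3.7273, -1.4545): F = (6.496235, 1.388116), so ‖F‖₂ = 6.6429.

6.6429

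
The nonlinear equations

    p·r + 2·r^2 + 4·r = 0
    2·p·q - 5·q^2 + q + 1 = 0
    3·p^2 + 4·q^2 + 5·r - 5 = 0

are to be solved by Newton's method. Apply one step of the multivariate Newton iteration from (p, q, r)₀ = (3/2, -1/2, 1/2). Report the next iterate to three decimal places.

At (3/2, -1/2, 1/2): F = (3.250, -2.250, 5.250).
Jacobian J = [[r, 0, p + 4·r + 4], [2·q, 2·p - 10·q + 1, 0], [6·p, 8·q, 5]].
At the point, J = [[0.500, 0.000, 7.500], [-1.000, 9.000, 0.000], [9.000, -4.000, 5.000]] (det J = -555.000).
Solving J·Δ = −F gives Δ = (-0.253, 0.222, -0.416).
Then the next iterate is (p, q, r)₁ = (1.247, -0.278, 0.084).

(1.247, -0.278, 0.084)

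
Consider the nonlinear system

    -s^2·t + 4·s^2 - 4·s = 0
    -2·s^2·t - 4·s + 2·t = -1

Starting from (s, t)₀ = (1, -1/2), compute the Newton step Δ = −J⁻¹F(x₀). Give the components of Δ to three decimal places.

At (1, -1/2): F = (0.500, -3.000).
Jacobian J = [[-2·s·t + 8·s - 4, -s^2], [-4·s·t - 4, -2·s^2 + 2]].
At the point, J = [[5.000, -1.000], [-2.000, 0.000]] (det J = -2.000).
Solving J·Δ = −F gives Δ = (-1.500, -7.000).

(-1.500, -7.000)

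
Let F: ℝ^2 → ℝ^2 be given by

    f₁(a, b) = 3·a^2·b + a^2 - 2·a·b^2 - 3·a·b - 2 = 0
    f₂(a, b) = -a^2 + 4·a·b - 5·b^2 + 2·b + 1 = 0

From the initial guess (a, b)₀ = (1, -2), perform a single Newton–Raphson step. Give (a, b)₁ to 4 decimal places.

(1.0948, -0.7328)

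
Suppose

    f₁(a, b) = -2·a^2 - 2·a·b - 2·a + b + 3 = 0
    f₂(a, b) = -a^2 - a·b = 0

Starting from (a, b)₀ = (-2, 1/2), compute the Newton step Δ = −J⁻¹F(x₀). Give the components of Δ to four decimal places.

At (-2, 1/2): F = (1.5000, -3.0000).
Jacobian J = [[-4·a - 2·b - 2, -2·a + 1], [-2·a - b, -a]].
At the point, J = [[5.0000, 5.0000], [3.5000, 2.0000]] (det J = -7.5000).
Solving J·Δ = −F gives Δ = (2.4000, -2.7000).

(2.4000, -2.7000)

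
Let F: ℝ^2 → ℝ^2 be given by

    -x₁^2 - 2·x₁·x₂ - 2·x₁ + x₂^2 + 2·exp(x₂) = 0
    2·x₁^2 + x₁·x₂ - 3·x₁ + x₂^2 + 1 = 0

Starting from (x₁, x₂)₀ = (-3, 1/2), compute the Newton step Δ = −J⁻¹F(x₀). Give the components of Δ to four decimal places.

(1.9716, -0.9189)

At (-3, 1/2): F = (3.547443, 26.7500).
Jacobian J = [[-2·x₁ - 2·x₂ - 2, -2·x₁ + 2·x₂ + 2·exp(x₂)], [4·x₁ + x₂ - 3, x₁ + 2·x₂]].
At the point, J = [[3.0000, 10.297443], [-14.5000, -2.0000]] (det J = 143.312917).
Solving J·Δ = −F gives Δ = (1.9716, -0.9189).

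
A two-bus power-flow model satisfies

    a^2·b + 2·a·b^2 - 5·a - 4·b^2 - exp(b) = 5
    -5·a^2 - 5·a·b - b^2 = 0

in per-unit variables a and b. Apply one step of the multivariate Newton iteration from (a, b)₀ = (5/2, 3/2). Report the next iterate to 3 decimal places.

(-6.316, 16.614)

At (5/2, 3/2): F = (-10.35669, -52.250).
Jacobian J = [[2·a·b + 2·b^2 - 5, a^2 + 4·a·b - 8·b - exp(b)], [-10·a - 5·b, -5·a - 2·b]].
At the point, J = [[7.000, 4.76831], [-32.500, -15.500]] (det J = 46.47011).
Solving J·Δ = −F gives Δ = (-8.816, 15.114).
Then the next iterate is (a, b)₁ = (-6.316, 16.614).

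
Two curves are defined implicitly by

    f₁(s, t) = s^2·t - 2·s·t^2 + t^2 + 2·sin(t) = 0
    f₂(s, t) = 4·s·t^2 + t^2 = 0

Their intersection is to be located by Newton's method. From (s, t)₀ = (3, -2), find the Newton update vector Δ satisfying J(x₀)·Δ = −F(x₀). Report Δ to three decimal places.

(-1.028, 0.684)

At (3, -2): F = (-39.81859, 52.000).
Jacobian J = [[2·s·t - 2·t^2, s^2 - 4·s·t + 2·t + 2·cos(t)], [4·t^2, 8·s·t + 2·t]].
At the point, J = [[-20.000, 28.16771], [16.000, -52.000]] (det J = 589.31670).
Solving J·Δ = −F gives Δ = (-1.028, 0.684).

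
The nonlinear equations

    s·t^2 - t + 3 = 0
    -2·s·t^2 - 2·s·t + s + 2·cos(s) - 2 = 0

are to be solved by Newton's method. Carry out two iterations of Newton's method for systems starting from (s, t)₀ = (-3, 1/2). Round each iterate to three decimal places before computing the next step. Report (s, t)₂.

(-9.620, 0.502)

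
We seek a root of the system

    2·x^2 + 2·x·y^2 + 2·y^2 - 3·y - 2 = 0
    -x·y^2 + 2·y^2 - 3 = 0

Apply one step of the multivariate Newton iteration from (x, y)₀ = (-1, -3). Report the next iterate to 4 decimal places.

At (-1, -3): F = (9.0000, 24.0000).
Jacobian J = [[4·x + 2·y^2, 4·x·y + 4·y - 3], [-y^2, -2·x·y + 4·y]].
At the point, J = [[14.0000, -3.0000], [-9.0000, -18.0000]] (det J = -279.0000).
Solving J·Δ = −F gives Δ = (-0.3226, 1.4946).
Then the next iterate is (x, y)₁ = (-1.3226, -1.5054).

(-1.3226, -1.5054)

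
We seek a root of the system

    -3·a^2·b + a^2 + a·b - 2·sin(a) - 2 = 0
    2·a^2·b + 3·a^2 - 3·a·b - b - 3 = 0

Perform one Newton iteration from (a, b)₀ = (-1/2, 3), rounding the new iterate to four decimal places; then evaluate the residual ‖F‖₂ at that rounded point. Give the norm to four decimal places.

At (-1/2, 3): F = (-4.541149, 0.7500).
Jacobian J = [[-6·a·b + 2·a + b - 2·cos(a), -3·a^2 + a], [4·a·b + 6·a - 3·b, 2·a^2 - 3·a - 1]].
At the point, J = [[9.244835, -1.2500], [-18.0000, 1.0000]] (det J = -13.255165).
Solving J·Δ = −F gives Δ = (-0.2719, -5.6436).
Then the next iterate is (a, b)₁ = (-0.7719, -2.6436).
Re-evaluating at (-0.7719, -2.6436): F = (6.756826, -7.840966), so ‖F‖₂ = 10.3506.

10.3506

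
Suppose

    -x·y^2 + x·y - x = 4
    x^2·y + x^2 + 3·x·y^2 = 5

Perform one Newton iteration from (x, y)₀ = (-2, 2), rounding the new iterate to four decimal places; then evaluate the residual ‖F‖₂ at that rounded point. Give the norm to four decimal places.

2.7829

At (-2, 2): F = (2.0000, -17.0000).
Jacobian J = [[-y^2 + y - 1, -2·x·y + x], [2·x·y + 2·x + 3·y^2, x^2 + 6·x·y]].
At the point, J = [[-3.0000, 6.0000], [0.0000, -20.0000]] (det J = 60.0000).
Solving J·Δ = −F gives Δ = (-1.0333, -0.8500).
Then the next iterate is (x, y)₁ = (-3.0333, 1.1500).
Re-evaluating at (-3.0333, 1.1500): F = (-0.443456, 2.747336), so ‖F‖₂ = 2.7829.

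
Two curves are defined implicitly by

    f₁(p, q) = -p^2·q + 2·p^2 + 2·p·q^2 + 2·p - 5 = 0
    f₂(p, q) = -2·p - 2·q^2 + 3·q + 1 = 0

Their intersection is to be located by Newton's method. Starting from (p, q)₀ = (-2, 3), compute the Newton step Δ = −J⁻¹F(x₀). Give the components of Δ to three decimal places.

(1.210, -0.713)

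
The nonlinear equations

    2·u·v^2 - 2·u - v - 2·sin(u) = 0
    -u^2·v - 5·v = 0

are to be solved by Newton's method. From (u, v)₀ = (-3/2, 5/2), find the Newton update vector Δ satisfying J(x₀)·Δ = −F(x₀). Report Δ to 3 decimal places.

At (-3/2, 5/2): F = (-16.25501, -18.125).
Jacobian J = [[2·v^2 - 2·cos(u) - 2, 4·u·v - 1], [-2·u·v, -u^2 - 5]].
At the point, J = [[10.35853, -16.000], [7.500, -7.250]] (det J = 44.90069).
Solving J·Δ = −F gives Δ = (3.834, 1.466).

(3.834, 1.466)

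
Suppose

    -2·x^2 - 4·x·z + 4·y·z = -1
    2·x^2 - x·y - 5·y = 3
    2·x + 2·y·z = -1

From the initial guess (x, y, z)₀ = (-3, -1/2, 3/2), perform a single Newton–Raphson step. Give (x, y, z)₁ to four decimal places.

(-1.7790, 0.4793, 0.3798)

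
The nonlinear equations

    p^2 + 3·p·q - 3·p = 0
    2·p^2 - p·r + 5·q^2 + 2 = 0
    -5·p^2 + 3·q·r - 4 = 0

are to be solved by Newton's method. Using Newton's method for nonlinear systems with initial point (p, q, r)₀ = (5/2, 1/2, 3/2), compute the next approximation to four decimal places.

(1.2906, 0.7311, 2.6501)

At (5/2, 1/2, 3/2): F = (2.5000, 12.0000, -33.0000).
Jacobian J = [[2·p + 3·q - 3, 3·p, 0], [4·p - r, 10·q, -p], [-10·p, 3·r, 3·q]].
At the point, J = [[3.5000, 7.5000, 0.0000], [8.5000, 5.0000, -2.5000], [-25.0000, 4.5000, 1.5000]] (det J = 438.7500).
Solving J·Δ = −F gives Δ = (-1.2094, 0.2311, 1.1501).
Then the next iterate is (p, q, r)₁ = (1.2906, 0.7311, 2.6501).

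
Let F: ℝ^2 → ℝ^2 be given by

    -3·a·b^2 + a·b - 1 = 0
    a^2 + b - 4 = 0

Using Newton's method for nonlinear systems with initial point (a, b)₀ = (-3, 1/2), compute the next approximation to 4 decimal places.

At (-3, 1/2): F = (-0.2500, 5.5000).
Jacobian J = [[-3·b^2 + b, -6·a·b + a], [2·a, 1]].
At the point, J = [[-0.2500, 6.0000], [-6.0000, 1.0000]] (det J = 35.7500).
Solving J·Δ = −F gives Δ = (0.9301, 0.0804).
Then the next iterate is (a, b)₁ = (-2.0699, 0.5804).

(-2.0699, 0.5804)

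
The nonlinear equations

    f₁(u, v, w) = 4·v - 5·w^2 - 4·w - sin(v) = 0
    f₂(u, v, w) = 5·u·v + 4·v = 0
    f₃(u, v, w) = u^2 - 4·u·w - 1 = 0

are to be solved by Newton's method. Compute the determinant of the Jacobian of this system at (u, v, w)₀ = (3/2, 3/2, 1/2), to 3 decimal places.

280.317

J = [[0, -cos(v) + 4, -10·w - 4], [5·v, 5·u + 4, 0], [2·u - 4·w, 0, -4·u]].
At the point, J = [[0.000, 3.92926, -9.000], [7.500, 11.500, 0.000], [1.000, 0.000, -6.000]].
det J = 280.317.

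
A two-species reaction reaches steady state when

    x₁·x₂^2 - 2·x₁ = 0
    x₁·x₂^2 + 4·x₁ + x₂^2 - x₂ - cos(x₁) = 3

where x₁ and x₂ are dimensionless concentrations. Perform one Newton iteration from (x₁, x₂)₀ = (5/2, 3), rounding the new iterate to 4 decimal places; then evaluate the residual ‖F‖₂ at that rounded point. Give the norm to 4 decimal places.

At (5/2, 3): F = (17.5000, 36.301144).
Jacobian J = [[x₂^2 - 2, 2·x₁·x₂], [x₂^2 + sin(x₁) + 4, 2·x₁·x₂ + 2·x₂ - 1]].
At the point, J = [[7.0000, 15.0000], [13.598472, 20.0000]] (det J = -63.977082).
Solving J·Δ = −F gives Δ = (-3.0404, 0.2522).
Then the next iterate is (x₁, x₂)₁ = (-0.5404, 3.2522).
Re-evaluating at (-0.5404, 3.2522): F = (-4.634905, -4.410203), so ‖F‖₂ = 6.3978.

6.3978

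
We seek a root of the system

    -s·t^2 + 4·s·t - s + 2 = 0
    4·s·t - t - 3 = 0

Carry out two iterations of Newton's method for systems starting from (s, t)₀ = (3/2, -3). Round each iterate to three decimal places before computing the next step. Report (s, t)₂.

(0.133, -4.254)

At (3/2, -3): F = (-31.000, -18.000).
Jacobian J = [[-t^2 + 4·t - 1, -2·s·t + 4·s], [4·t, 4·s - 1]].
At the point, J = [[-22.000, 15.000], [-12.000, 5.000]] (det J = 70.000).
Solving J·Δ = −F gives Δ = (-1.643, -0.343).
Then the next iterate is (s, t)₁ = (-0.143, -3.343).
Round to (-0.143, -3.343) and repeat: F = (5.65331, 2.25520), J = [[-25.54765, -1.52810], [-13.372, -1.572]].
Δ = (0.276, -0.911), so (s, t)₂ = (0.133, -4.254).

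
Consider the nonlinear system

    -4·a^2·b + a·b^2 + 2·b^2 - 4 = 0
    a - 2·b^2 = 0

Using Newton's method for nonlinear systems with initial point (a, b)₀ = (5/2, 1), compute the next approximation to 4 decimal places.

(1.3478, 0.8370)

At (5/2, 1): F = (-24.5000, 0.5000).
Jacobian J = [[-8·a·b + b^2, -4·a^2 + 2·a·b + 4·b], [1, -4·b]].
At the point, J = [[-19.0000, -16.0000], [1.0000, -4.0000]] (det J = 92.0000).
Solving J·Δ = −F gives Δ = (-1.1522, -0.1630).
Then the next iterate is (a, b)₁ = (1.3478, 0.8370).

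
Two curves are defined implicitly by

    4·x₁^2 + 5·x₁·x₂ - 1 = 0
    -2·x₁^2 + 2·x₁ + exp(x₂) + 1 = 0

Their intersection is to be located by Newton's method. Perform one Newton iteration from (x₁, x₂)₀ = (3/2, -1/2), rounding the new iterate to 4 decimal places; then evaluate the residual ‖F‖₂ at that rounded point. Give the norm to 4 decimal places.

0.1480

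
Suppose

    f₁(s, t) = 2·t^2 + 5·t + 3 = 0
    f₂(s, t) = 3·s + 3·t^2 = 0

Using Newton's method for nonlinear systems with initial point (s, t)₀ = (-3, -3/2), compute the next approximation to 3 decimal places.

At (-3, -3/2): F = (0.000, -2.250).
Jacobian J = [[0, 4·t + 5], [3, 6·t]].
At the point, J = [[0.000, -1.000], [3.000, -9.000]] (det J = 3.000).
Solving J·Δ = −F gives Δ = (0.750, 0.000).
Then the next iterate is (s, t)₁ = (-2.250, -1.500).

(-2.250, -1.500)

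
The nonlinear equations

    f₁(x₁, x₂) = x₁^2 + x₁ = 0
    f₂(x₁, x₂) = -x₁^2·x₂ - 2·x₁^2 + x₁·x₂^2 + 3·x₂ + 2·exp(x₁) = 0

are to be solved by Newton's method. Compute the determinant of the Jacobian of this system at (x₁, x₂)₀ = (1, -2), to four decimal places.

J = [[2·x₁ + 1, 0], [-2·x₁·x₂ - 4·x₁ + x₂^2 + 2·exp(x₁), -x₁^2 + 2·x₁·x₂ + 3]].
At the point, J = [[3.0000, 0.0000], [9.436564, -2.0000]].
det J = -6.0000.

-6.0000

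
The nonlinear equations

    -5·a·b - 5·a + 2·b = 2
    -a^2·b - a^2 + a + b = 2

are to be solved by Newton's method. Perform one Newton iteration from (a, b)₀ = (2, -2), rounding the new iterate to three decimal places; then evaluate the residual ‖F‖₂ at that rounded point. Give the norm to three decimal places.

0.420

At (2, -2): F = (4.000, 2.000).
Jacobian J = [[-5·b - 5, -5·a + 2], [-2·a·b - 2·a + 1, -a^2 + 1]].
At the point, J = [[5.000, -8.000], [5.000, -3.000]] (det J = 25.000).
Solving J·Δ = −F gives Δ = (-0.160, 0.400).
Then the next iterate is (a, b)₁ = (1.840, -1.600).
Re-evaluating at (1.840, -1.600): F = (0.320, 0.27136), so ‖F‖₂ = 0.420.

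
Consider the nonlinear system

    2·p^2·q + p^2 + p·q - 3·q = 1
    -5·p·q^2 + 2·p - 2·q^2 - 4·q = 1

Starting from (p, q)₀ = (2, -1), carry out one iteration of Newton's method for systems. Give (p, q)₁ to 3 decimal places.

(1.430, -0.835)

At (2, -1): F = (-4.000, -5.000).
Jacobian J = [[4·p·q + 2·p + q, 2·p^2 + p - 3], [-5·q^2 + 2, -10·p·q - 4·q - 4]].
At the point, J = [[-5.000, 7.000], [-3.000, 20.000]] (det J = -79.000).
Solving J·Δ = −F gives Δ = (-0.570, 0.165).
Then the next iterate is (p, q)₁ = (1.430, -0.835).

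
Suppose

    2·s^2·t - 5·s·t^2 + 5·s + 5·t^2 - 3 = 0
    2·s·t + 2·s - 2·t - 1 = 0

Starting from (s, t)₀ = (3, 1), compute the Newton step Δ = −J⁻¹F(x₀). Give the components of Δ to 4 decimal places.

At (3, 1): F = (20.0000, 9.0000).
Jacobian J = [[4·s·t - 5·t^2 + 5, 2·s^2 - 10·s·t + 10·t], [2·t + 2, 2·s - 2]].
At the point, J = [[12.0000, -2.0000], [4.0000, 4.0000]] (det J = 56.0000).
Solving J·Δ = −F gives Δ = (-1.7500, -0.5000).

(-1.7500, -0.5000)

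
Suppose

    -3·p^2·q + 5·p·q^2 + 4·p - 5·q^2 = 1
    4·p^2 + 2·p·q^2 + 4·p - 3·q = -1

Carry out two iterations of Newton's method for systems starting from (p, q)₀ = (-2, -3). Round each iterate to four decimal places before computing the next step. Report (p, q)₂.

(-3.6584, -1.1919)

At (-2, -3): F = (-108.0000, -18.0000).
Jacobian J = [[-6·p·q + 5·q^2 + 4, -3·p^2 + 10·p·q - 10·q], [8·p + 2·q^2 + 4, 4·p·q - 3]].
At the point, J = [[13.0000, 78.0000], [6.0000, 21.0000]] (det J = -195.0000).
Solving J·Δ = −F gives Δ = (-4.4308, 2.1231).
Then the next iterate is (p, q)₁ = (-6.4308, -0.8769).
Round to (-6.4308, -0.8769) and repeat: F = (53.500192, 133.438281), J = [[-25.990243, -58.904881], [-45.908493, 19.556674]].
Δ = (2.7724, -0.3150), so (p, q)₂ = (-3.6584, -1.1919).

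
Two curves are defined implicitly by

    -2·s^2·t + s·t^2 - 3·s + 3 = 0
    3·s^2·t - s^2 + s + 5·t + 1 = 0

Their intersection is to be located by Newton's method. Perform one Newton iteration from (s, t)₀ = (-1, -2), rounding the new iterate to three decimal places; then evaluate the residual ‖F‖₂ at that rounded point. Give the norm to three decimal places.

7.969

At (-1, -2): F = (6.000, -17.000).
Jacobian J = [[-4·s·t + t^2 - 3, -2·s^2 + 2·s·t], [6·s·t - 2·s + 1, 3·s^2 + 5]].
At the point, J = [[-7.000, 2.000], [15.000, 8.000]] (det J = -86.000).
Solving J·Δ = −F gives Δ = (0.953, 0.337).
Then the next iterate is (s, t)₁ = (-0.047, -1.663).
Re-evaluating at (-0.047, -1.663): F = (3.01837, -7.37523), so ‖F‖₂ = 7.969.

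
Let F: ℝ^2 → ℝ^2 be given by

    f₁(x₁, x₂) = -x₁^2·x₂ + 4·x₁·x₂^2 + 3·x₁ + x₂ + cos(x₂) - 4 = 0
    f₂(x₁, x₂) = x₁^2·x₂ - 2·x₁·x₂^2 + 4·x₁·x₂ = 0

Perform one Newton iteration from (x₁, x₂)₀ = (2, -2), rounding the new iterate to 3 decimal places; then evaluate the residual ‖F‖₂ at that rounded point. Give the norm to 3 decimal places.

At (2, -2): F = (39.58385, -40.000).
Jacobian J = [[-2·x₁·x₂ + 4·x₂^2 + 3, -x₁^2 + 8·x₁·x₂ - sin(x₂) + 1], [2·x₁·x₂ - 2·x₂^2 + 4·x₂, x₁^2 - 4·x₁·x₂ + 4·x₁]].
At the point, J = [[27.000, -34.09070], [-24.000, 28.000]] (det J = -62.17686).
Solving J·Δ = −F gives Δ = (-4.106, -2.091).
Then the next iterate is (x₁, x₂)₁ = (-2.106, -4.091).
Re-evaluating at (-2.106, -4.091): F = (-137.83305, 86.81125), so ‖F‖₂ = 162.893.

162.893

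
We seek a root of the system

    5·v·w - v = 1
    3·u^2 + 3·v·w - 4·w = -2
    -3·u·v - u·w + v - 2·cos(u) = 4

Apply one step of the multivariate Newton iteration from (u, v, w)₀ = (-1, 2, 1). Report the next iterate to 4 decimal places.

At (-1, 2, 1): F = (7.0000, 7.0000, 3.919395).
Jacobian J = [[0, 5·w - 1, 5·v], [6·u, 3·w, 3·v - 4], [-3·v - w + 2·sin(u), -3·u + 1, -u]].
At the point, J = [[0.0000, 4.0000, 10.0000], [-6.0000, 3.0000, 2.0000], [-8.682942, 4.0000, 1.0000]] (det J = -24.975277).
Solving J·Δ = −F gives Δ = (5.2361, 11.7348, -5.3939).
Then the next iterate is (u, v, w)₁ = (4.2361, 13.7348, -4.3939).

(4.2361, 13.7348, -4.3939)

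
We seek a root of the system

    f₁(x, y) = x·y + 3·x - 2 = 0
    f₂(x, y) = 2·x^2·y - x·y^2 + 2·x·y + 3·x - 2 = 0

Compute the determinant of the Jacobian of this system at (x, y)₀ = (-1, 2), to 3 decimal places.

15.000

J = [[y + 3, x], [4·x·y - y^2 + 2·y + 3, 2·x^2 - 2·x·y + 2·x]].
At the point, J = [[5.000, -1.000], [-5.000, 4.000]].
det J = 15.000.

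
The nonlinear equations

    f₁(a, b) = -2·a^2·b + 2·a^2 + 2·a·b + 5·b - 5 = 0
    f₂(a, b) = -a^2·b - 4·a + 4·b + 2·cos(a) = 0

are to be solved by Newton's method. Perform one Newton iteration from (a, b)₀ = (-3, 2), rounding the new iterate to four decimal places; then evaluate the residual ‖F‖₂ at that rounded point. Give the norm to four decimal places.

75.8803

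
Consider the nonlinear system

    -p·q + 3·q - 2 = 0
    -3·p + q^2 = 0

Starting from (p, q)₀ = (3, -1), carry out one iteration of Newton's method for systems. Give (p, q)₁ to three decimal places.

(5.000, -8.000)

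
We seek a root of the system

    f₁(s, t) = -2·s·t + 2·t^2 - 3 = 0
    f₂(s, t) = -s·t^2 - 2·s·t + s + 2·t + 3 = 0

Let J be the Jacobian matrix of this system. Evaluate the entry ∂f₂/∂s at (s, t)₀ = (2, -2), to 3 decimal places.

∂f₂/∂s = -t^2 - 2·t + 1.
At (2, -2) this is 1.000.

1.000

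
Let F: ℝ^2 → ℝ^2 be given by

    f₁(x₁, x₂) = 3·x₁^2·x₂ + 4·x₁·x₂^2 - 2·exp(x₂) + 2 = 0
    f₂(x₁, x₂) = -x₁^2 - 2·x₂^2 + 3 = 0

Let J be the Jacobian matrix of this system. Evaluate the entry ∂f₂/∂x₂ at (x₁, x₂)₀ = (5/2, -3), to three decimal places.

12.000

∂f₂/∂x₂ = -4·x₂.
At (5/2, -3) this is 12.000.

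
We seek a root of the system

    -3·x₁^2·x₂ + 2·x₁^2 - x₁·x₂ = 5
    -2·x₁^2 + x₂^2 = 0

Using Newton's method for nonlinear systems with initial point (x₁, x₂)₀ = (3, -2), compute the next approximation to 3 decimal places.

(1.729, -1.686)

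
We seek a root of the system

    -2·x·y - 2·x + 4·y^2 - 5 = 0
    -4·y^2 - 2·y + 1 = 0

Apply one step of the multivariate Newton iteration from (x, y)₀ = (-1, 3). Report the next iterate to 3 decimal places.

(-1.250, 1.423)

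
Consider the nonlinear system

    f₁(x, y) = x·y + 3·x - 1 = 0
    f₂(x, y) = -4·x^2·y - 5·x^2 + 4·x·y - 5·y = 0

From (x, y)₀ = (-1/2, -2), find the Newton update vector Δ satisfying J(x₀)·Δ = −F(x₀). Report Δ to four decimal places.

(1.4352, -0.1296)

At (-1/2, -2): F = (-1.5000, 14.7500).
Jacobian J = [[y + 3, x], [-8·x·y - 10·x + 4·y, -4·x^2 + 4·x - 5]].
At the point, J = [[1.0000, -0.5000], [-11.0000, -8.0000]] (det J = -13.5000).
Solving J·Δ = −F gives Δ = (1.4352, -0.1296).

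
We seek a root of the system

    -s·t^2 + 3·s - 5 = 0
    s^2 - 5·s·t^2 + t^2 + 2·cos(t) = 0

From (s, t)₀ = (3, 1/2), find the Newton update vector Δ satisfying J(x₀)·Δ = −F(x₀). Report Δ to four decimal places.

(-0.9987, 0.1679)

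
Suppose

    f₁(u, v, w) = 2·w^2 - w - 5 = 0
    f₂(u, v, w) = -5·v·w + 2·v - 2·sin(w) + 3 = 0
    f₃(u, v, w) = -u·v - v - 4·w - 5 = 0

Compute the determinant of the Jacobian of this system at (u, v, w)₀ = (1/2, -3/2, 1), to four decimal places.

13.5000

J = [[0, 0, 4·w - 1], [0, -5·w + 2, -5·v - 2·cos(w)], [-v, -u - 1, -4]].
At the point, J = [[0.0000, 0.0000, 3.0000], [0.0000, -3.0000, 6.419395], [1.5000, -1.5000, -4.0000]].
det J = 13.5000.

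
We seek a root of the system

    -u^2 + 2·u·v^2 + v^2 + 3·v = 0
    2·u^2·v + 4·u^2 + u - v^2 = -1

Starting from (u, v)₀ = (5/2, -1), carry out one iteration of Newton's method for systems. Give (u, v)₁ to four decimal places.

At (5/2, -1): F = (-3.2500, 15.0000).
Jacobian J = [[-2·u + 2·v^2, 4·u·v + 2·v + 3], [4·u·v + 8·u + 1, 2·u^2 - 2·v]].
At the point, J = [[-3.0000, -9.0000], [11.0000, 14.5000]] (det J = 55.5000).
Solving J·Δ = −F gives Δ = (-1.5833, 0.1667).
Then the next iterate is (u, v)₁ = (0.9167, -0.8333).

(0.9167, -0.8333)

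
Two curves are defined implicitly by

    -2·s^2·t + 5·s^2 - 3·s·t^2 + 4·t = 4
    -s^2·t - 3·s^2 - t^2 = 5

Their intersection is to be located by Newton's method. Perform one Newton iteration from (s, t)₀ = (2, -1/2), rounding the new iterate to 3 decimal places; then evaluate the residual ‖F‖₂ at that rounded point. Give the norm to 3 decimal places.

78.386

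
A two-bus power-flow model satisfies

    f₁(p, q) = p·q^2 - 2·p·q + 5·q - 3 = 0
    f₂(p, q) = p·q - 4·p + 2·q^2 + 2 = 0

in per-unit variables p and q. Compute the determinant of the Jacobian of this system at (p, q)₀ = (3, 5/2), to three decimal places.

J = [[q^2 - 2·q, 2·p·q - 2·p + 5], [q - 4, p + 4·q]].
At the point, J = [[1.250, 14.000], [-1.500, 13.000]].
det J = 37.250.

37.250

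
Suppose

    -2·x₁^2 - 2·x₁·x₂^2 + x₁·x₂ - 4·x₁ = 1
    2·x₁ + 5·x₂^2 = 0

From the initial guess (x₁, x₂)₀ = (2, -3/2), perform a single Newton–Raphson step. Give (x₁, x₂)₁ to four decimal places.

(1.0847, -0.6054)

At (2, -3/2): F = (-29.0000, 15.2500).
Jacobian J = [[-4·x₁ - 2·x₂^2 + x₂ - 4, -4·x₁·x₂ + x₁], [2, 10·x₂]].
At the point, J = [[-18.0000, 14.0000], [2.0000, -15.0000]] (det J = 242.0000).
Solving J·Δ = −F gives Δ = (-0.9153, 0.8946).
Then the next iterate is (x₁, x₂)₁ = (1.0847, -0.6054).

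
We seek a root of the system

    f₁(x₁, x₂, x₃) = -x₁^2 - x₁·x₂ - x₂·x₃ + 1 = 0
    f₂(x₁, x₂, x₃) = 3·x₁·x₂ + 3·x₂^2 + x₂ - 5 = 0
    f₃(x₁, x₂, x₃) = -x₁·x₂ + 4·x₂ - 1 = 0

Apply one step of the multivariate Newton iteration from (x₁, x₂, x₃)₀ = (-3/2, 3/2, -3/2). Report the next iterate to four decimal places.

At (-3/2, 3/2, -3/2): F = (3.2500, -3.5000, 7.2500).
Jacobian J = [[-2·x₁ - x₂, -x₁ - x₃, -x₂], [3·x₂, 3·x₁ + 6·x₂ + 1, 0], [-x₂, -x₁ + 4, 0]].
At the point, J = [[1.5000, 3.0000, -1.5000], [4.5000, 5.5000, 0.0000], [-1.5000, 5.5000, 0.0000]] (det J = -49.5000).
Solving J·Δ = −F gives Δ = (1.7917, -0.8295, 2.2992).
Then the next iterate is (x₁, x₂, x₃)₁ = (0.2917, 0.6705, 0.7992).

(0.2917, 0.6705, 0.7992)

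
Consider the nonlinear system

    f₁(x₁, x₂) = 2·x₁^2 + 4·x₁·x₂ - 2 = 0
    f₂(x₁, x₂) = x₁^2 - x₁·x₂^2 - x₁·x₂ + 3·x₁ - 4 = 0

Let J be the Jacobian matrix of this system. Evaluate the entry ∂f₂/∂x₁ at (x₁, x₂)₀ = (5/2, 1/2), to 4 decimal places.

7.2500

∂f₂/∂x₁ = 2·x₁ - x₂^2 - x₂ + 3.
At (5/2, 1/2) this is 7.2500.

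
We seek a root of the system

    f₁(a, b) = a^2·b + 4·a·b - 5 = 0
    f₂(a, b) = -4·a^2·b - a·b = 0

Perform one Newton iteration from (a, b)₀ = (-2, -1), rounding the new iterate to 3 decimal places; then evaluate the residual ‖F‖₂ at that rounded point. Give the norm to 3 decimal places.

2.965

At (-2, -1): F = (-1.000, 14.000).
Jacobian J = [[2·a·b + 4·b, a^2 + 4·a], [-8·a·b - b, -4·a^2 - a]].
At the point, J = [[0.000, -4.000], [-15.000, -14.000]] (det J = -60.000).
Solving J·Δ = −F gives Δ = (1.167, -0.250).
Then the next iterate is (a, b)₁ = (-0.833, -1.250).
Re-evaluating at (-0.833, -1.250): F = (-1.70236, 2.42820), so ‖F‖₂ = 2.965.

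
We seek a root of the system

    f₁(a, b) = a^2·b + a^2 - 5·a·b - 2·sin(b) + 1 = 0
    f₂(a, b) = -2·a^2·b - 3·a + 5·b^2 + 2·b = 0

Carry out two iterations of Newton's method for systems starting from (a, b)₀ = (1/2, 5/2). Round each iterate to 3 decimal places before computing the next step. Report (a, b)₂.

At (1/2, 5/2): F = (-5.57194, 33.500).
Jacobian J = [[2·a·b + 2·a - 5·b, a^2 - 5·a - 2·cos(b)], [-4·a·b - 3, -2·a^2 + 10·b + 2]].
At the point, J = [[-9.000, -0.64771], [-8.000, 26.500]] (det J = -243.68170).
Solving J·Δ = −F gives Δ = (-0.517, -1.420).
Then the next iterate is (a, b)₁ = (-0.017, 1.080).
Round to (-0.017, 1.080) and repeat: F = (-0.67151, 8.04238), J = [[-5.47072, -0.85737], [-2.92656, 12.79942]].
Δ = (-0.023, -0.634), so (a, b)₂ = (-0.040, 0.446).

(-0.040, 0.446)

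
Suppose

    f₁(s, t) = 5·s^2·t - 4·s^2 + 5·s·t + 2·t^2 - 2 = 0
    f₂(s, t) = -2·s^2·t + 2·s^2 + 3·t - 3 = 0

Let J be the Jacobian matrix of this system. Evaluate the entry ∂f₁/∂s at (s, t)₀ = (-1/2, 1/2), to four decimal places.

4.0000

∂f₁/∂s = 10·s·t - 8·s + 5·t.
At (-1/2, 1/2) this is 4.0000.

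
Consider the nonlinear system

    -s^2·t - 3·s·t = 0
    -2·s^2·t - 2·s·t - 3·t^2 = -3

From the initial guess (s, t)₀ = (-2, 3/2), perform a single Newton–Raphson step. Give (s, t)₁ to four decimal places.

At (-2, 3/2): F = (3.0000, -9.7500).
Jacobian J = [[-2·s·t - 3·t, -s^2 - 3·s], [-4·s·t - 2·t, -2·s^2 - 2·s - 6·t]].
At the point, J = [[1.5000, 2.0000], [9.0000, -13.0000]] (det J = -37.5000).
Solving J·Δ = −F gives Δ = (-0.5200, -1.1100).
Then the next iterate is (s, t)₁ = (-2.5200, 0.3900).

(-2.5200, 0.3900)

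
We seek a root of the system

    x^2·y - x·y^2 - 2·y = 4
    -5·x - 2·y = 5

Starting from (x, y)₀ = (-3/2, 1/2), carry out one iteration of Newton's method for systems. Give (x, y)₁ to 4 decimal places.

At (-3/2, 1/2): F = (-3.5000, 1.5000).
Jacobian J = [[2·x·y - y^2, x^2 - 2·x·y - 2], [-5, -2]].
At the point, J = [[-1.7500, 1.7500], [-5.0000, -2.0000]] (det J = 12.2500).
Solving J·Δ = −F gives Δ = (-0.3571, 1.6429).
Then the next iterate is (x, y)₁ = (-1.8571, 2.1429).

(-1.8571, 2.1429)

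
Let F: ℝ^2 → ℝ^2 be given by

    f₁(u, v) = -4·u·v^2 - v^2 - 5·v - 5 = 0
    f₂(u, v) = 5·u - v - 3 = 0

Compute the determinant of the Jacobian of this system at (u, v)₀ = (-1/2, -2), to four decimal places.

61.0000

J = [[-4·v^2, -8·u·v - 2·v - 5], [5, -1]].
At the point, J = [[-16.0000, -9.0000], [5.0000, -1.0000]].
det J = 61.0000.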